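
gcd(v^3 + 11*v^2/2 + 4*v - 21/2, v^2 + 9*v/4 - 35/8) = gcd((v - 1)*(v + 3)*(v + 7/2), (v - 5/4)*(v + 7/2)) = v + 7/2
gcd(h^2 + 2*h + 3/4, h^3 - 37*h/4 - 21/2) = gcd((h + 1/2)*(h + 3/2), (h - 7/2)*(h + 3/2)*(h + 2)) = h + 3/2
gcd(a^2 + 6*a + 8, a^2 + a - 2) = a + 2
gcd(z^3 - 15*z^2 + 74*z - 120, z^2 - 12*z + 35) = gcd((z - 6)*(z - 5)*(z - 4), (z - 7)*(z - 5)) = z - 5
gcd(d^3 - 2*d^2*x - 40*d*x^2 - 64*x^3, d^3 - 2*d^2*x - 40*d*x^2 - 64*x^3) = -d^3 + 2*d^2*x + 40*d*x^2 + 64*x^3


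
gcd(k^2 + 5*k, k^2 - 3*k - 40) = k + 5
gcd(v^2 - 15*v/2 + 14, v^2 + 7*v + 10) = 1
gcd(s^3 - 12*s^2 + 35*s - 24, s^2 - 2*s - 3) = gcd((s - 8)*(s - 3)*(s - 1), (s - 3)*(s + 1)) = s - 3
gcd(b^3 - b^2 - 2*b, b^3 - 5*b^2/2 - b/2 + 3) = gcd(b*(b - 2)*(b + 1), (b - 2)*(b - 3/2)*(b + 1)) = b^2 - b - 2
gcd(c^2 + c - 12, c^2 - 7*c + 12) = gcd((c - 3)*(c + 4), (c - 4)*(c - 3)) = c - 3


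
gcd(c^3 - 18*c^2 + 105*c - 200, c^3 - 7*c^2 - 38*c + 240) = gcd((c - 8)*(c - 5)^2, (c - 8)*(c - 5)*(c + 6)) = c^2 - 13*c + 40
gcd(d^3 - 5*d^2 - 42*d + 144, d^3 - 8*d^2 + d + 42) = d - 3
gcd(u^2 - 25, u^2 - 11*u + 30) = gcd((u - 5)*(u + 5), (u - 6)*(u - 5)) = u - 5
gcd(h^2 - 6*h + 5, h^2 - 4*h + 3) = h - 1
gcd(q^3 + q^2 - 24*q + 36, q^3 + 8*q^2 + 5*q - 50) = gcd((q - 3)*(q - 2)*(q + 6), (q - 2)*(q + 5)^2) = q - 2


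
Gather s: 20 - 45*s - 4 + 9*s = 16 - 36*s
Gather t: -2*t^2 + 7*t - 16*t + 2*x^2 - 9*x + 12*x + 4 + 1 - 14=-2*t^2 - 9*t + 2*x^2 + 3*x - 9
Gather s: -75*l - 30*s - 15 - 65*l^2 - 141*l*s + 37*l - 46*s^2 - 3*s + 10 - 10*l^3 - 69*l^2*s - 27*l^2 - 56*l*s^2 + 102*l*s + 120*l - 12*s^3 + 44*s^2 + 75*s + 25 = -10*l^3 - 92*l^2 + 82*l - 12*s^3 + s^2*(-56*l - 2) + s*(-69*l^2 - 39*l + 42) + 20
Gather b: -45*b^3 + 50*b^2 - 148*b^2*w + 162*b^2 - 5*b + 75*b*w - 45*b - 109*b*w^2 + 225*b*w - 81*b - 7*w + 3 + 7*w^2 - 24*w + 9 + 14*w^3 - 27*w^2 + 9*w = -45*b^3 + b^2*(212 - 148*w) + b*(-109*w^2 + 300*w - 131) + 14*w^3 - 20*w^2 - 22*w + 12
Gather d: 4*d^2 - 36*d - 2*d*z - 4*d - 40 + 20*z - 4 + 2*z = 4*d^2 + d*(-2*z - 40) + 22*z - 44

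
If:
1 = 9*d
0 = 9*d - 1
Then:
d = 1/9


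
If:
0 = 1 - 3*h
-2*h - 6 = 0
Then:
No Solution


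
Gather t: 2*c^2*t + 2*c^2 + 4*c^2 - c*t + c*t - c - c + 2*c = 2*c^2*t + 6*c^2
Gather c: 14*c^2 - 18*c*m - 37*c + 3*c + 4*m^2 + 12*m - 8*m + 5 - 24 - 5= 14*c^2 + c*(-18*m - 34) + 4*m^2 + 4*m - 24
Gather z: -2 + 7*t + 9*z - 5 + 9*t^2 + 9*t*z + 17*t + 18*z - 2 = 9*t^2 + 24*t + z*(9*t + 27) - 9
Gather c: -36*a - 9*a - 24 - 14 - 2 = -45*a - 40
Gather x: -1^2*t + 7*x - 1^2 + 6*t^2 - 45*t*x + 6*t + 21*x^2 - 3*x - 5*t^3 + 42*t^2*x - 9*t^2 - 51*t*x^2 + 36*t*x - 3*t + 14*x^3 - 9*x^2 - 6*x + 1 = -5*t^3 - 3*t^2 + 2*t + 14*x^3 + x^2*(12 - 51*t) + x*(42*t^2 - 9*t - 2)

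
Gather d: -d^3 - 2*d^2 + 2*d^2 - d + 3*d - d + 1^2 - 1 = -d^3 + d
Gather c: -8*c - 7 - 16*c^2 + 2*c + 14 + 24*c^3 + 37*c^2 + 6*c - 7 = 24*c^3 + 21*c^2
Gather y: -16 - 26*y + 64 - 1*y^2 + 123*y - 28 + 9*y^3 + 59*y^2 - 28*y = 9*y^3 + 58*y^2 + 69*y + 20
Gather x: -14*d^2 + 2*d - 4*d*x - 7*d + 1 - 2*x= -14*d^2 - 5*d + x*(-4*d - 2) + 1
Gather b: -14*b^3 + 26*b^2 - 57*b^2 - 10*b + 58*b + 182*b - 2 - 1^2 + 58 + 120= -14*b^3 - 31*b^2 + 230*b + 175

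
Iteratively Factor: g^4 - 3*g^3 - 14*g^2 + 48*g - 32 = (g - 1)*(g^3 - 2*g^2 - 16*g + 32) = (g - 2)*(g - 1)*(g^2 - 16) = (g - 2)*(g - 1)*(g + 4)*(g - 4)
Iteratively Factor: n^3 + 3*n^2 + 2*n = (n + 2)*(n^2 + n) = n*(n + 2)*(n + 1)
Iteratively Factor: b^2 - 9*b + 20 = (b - 5)*(b - 4)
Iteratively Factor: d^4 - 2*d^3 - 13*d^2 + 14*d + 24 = (d + 3)*(d^3 - 5*d^2 + 2*d + 8) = (d + 1)*(d + 3)*(d^2 - 6*d + 8) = (d - 4)*(d + 1)*(d + 3)*(d - 2)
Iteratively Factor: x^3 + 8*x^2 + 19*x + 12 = (x + 4)*(x^2 + 4*x + 3) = (x + 3)*(x + 4)*(x + 1)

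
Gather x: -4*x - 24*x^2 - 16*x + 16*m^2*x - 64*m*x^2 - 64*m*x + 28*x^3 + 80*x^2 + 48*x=28*x^3 + x^2*(56 - 64*m) + x*(16*m^2 - 64*m + 28)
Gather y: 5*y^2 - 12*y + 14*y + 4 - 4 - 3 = 5*y^2 + 2*y - 3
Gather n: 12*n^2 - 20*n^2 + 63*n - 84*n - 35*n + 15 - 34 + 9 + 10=-8*n^2 - 56*n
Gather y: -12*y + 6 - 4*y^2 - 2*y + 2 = -4*y^2 - 14*y + 8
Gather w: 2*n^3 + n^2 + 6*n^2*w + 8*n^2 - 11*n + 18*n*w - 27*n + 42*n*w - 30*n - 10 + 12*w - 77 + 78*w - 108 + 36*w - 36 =2*n^3 + 9*n^2 - 68*n + w*(6*n^2 + 60*n + 126) - 231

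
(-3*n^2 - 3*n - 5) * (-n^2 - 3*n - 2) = 3*n^4 + 12*n^3 + 20*n^2 + 21*n + 10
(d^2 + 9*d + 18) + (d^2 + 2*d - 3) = 2*d^2 + 11*d + 15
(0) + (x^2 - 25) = x^2 - 25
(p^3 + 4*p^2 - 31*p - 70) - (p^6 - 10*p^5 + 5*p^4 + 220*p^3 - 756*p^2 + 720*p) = -p^6 + 10*p^5 - 5*p^4 - 219*p^3 + 760*p^2 - 751*p - 70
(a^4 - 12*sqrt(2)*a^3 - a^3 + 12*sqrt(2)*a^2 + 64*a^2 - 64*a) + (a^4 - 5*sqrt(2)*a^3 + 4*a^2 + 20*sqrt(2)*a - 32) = 2*a^4 - 17*sqrt(2)*a^3 - a^3 + 12*sqrt(2)*a^2 + 68*a^2 - 64*a + 20*sqrt(2)*a - 32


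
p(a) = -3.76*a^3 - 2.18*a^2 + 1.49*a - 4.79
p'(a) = -11.28*a^2 - 4.36*a + 1.49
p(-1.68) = 4.38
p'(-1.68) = -23.02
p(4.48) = -379.95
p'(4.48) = -244.44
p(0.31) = -4.65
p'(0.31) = -0.95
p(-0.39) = -5.48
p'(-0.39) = 1.47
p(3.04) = -126.04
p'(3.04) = -116.01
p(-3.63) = 140.92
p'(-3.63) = -131.32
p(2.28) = -57.29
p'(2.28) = -67.09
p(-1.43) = -0.38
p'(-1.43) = -15.34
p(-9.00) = 2546.26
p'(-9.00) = -872.95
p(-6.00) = 719.95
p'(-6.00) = -378.43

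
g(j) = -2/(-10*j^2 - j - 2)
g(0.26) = 0.68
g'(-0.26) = 1.44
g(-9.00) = 0.00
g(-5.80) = 0.01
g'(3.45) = -0.01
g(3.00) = 0.02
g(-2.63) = 0.03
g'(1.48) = -0.09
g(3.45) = 0.02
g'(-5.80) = 0.00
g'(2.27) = -0.03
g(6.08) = 0.01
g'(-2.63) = 0.02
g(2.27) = 0.04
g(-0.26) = 0.83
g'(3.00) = -0.01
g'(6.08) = -0.00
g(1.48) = 0.08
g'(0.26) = -1.44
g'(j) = -2*(20*j + 1)/(-10*j^2 - j - 2)^2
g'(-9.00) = 0.00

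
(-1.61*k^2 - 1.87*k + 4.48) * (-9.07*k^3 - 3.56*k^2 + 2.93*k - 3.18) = 14.6027*k^5 + 22.6925*k^4 - 38.6937*k^3 - 16.3081*k^2 + 19.073*k - 14.2464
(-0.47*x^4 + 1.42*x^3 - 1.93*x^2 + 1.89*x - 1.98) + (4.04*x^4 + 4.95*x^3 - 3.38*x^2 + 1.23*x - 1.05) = 3.57*x^4 + 6.37*x^3 - 5.31*x^2 + 3.12*x - 3.03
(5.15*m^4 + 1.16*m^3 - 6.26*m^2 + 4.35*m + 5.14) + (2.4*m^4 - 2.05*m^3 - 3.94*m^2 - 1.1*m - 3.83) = 7.55*m^4 - 0.89*m^3 - 10.2*m^2 + 3.25*m + 1.31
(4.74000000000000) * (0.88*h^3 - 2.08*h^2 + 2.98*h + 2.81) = 4.1712*h^3 - 9.8592*h^2 + 14.1252*h + 13.3194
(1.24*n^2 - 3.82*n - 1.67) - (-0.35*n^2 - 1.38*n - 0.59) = 1.59*n^2 - 2.44*n - 1.08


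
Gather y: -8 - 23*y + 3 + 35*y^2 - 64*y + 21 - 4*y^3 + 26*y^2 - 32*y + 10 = -4*y^3 + 61*y^2 - 119*y + 26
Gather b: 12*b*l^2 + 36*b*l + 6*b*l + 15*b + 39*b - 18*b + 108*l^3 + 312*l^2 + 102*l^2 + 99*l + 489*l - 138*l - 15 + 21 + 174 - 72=b*(12*l^2 + 42*l + 36) + 108*l^3 + 414*l^2 + 450*l + 108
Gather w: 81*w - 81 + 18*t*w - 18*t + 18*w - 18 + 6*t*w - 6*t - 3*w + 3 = -24*t + w*(24*t + 96) - 96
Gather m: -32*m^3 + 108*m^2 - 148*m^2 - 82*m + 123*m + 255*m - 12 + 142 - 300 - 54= -32*m^3 - 40*m^2 + 296*m - 224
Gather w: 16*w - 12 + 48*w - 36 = 64*w - 48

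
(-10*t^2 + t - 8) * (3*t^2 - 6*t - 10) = -30*t^4 + 63*t^3 + 70*t^2 + 38*t + 80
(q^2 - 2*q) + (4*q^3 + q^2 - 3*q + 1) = 4*q^3 + 2*q^2 - 5*q + 1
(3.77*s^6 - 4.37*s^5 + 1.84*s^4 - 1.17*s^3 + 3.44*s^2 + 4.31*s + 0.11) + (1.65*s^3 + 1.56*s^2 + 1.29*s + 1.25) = 3.77*s^6 - 4.37*s^5 + 1.84*s^4 + 0.48*s^3 + 5.0*s^2 + 5.6*s + 1.36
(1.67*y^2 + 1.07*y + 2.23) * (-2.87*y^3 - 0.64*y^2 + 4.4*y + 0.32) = -4.7929*y^5 - 4.1397*y^4 + 0.2631*y^3 + 3.8152*y^2 + 10.1544*y + 0.7136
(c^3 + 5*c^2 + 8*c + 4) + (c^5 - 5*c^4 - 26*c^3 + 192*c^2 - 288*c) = c^5 - 5*c^4 - 25*c^3 + 197*c^2 - 280*c + 4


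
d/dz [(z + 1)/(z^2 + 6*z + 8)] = (z^2 + 6*z - 2*(z + 1)*(z + 3) + 8)/(z^2 + 6*z + 8)^2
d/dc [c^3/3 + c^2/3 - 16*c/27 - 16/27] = c^2 + 2*c/3 - 16/27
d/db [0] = 0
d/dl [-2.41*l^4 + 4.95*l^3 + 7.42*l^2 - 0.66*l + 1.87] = -9.64*l^3 + 14.85*l^2 + 14.84*l - 0.66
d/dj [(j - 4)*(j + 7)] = 2*j + 3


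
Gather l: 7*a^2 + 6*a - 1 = 7*a^2 + 6*a - 1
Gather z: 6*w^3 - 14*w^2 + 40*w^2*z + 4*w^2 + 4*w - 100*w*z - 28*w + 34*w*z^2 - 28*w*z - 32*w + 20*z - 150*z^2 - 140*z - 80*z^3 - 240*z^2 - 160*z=6*w^3 - 10*w^2 - 56*w - 80*z^3 + z^2*(34*w - 390) + z*(40*w^2 - 128*w - 280)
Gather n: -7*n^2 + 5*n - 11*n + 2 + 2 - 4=-7*n^2 - 6*n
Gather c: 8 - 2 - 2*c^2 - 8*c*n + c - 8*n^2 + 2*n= -2*c^2 + c*(1 - 8*n) - 8*n^2 + 2*n + 6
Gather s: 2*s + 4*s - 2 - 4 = 6*s - 6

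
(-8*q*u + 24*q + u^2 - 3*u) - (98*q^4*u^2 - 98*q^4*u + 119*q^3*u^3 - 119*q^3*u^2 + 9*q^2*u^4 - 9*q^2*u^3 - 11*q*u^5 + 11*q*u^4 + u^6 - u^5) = -98*q^4*u^2 + 98*q^4*u - 119*q^3*u^3 + 119*q^3*u^2 - 9*q^2*u^4 + 9*q^2*u^3 + 11*q*u^5 - 11*q*u^4 - 8*q*u + 24*q - u^6 + u^5 + u^2 - 3*u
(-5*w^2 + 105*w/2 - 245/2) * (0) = 0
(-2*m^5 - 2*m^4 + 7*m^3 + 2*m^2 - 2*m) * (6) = -12*m^5 - 12*m^4 + 42*m^3 + 12*m^2 - 12*m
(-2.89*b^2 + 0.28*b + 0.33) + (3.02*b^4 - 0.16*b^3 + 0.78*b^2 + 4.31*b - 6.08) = 3.02*b^4 - 0.16*b^3 - 2.11*b^2 + 4.59*b - 5.75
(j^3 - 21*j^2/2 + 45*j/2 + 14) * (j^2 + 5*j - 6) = j^5 - 11*j^4/2 - 36*j^3 + 379*j^2/2 - 65*j - 84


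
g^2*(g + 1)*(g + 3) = g^4 + 4*g^3 + 3*g^2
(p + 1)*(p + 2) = p^2 + 3*p + 2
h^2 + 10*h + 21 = (h + 3)*(h + 7)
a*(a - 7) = a^2 - 7*a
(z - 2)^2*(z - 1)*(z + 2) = z^4 - 3*z^3 - 2*z^2 + 12*z - 8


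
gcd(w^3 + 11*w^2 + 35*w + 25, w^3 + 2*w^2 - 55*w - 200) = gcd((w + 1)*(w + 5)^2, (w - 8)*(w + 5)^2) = w^2 + 10*w + 25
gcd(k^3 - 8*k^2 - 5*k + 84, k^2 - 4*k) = k - 4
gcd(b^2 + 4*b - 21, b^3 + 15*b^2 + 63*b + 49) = b + 7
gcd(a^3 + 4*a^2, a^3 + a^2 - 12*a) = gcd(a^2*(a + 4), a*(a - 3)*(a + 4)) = a^2 + 4*a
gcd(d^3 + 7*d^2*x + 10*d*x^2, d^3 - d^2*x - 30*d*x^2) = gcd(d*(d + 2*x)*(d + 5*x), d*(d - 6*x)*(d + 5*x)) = d^2 + 5*d*x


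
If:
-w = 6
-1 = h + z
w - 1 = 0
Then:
No Solution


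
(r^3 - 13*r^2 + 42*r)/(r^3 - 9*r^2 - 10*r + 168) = r/(r + 4)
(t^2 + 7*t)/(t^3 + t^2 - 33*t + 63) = t/(t^2 - 6*t + 9)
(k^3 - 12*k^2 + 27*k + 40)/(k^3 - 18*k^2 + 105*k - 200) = (k + 1)/(k - 5)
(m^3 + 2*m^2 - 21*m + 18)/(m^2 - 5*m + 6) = (m^2 + 5*m - 6)/(m - 2)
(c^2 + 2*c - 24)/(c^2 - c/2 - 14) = 2*(c + 6)/(2*c + 7)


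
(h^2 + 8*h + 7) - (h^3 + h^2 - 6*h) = -h^3 + 14*h + 7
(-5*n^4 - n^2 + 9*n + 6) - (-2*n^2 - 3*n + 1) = -5*n^4 + n^2 + 12*n + 5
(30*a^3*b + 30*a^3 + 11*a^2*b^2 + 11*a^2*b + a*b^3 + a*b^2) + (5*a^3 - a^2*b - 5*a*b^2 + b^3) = 30*a^3*b + 35*a^3 + 11*a^2*b^2 + 10*a^2*b + a*b^3 - 4*a*b^2 + b^3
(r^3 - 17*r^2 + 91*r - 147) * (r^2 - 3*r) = r^5 - 20*r^4 + 142*r^3 - 420*r^2 + 441*r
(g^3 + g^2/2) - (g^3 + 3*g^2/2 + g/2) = -g^2 - g/2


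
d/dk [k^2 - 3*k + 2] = 2*k - 3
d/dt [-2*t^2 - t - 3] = -4*t - 1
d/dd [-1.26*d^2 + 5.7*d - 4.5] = 5.7 - 2.52*d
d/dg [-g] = -1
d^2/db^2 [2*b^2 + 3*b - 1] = 4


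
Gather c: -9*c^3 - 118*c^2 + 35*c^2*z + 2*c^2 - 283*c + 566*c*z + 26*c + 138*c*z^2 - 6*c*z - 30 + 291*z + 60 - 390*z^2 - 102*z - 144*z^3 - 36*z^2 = -9*c^3 + c^2*(35*z - 116) + c*(138*z^2 + 560*z - 257) - 144*z^3 - 426*z^2 + 189*z + 30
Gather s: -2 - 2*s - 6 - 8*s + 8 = -10*s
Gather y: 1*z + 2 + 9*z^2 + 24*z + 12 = 9*z^2 + 25*z + 14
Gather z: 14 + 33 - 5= 42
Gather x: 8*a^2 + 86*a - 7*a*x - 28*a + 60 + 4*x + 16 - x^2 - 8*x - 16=8*a^2 + 58*a - x^2 + x*(-7*a - 4) + 60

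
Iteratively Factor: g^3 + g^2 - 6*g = (g)*(g^2 + g - 6) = g*(g - 2)*(g + 3)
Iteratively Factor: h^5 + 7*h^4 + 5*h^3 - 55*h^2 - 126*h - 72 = (h + 1)*(h^4 + 6*h^3 - h^2 - 54*h - 72) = (h + 1)*(h + 2)*(h^3 + 4*h^2 - 9*h - 36) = (h - 3)*(h + 1)*(h + 2)*(h^2 + 7*h + 12) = (h - 3)*(h + 1)*(h + 2)*(h + 4)*(h + 3)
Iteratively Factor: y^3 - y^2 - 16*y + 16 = (y - 4)*(y^2 + 3*y - 4) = (y - 4)*(y + 4)*(y - 1)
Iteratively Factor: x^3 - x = (x + 1)*(x^2 - x) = (x - 1)*(x + 1)*(x)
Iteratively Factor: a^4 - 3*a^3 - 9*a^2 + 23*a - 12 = (a - 1)*(a^3 - 2*a^2 - 11*a + 12) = (a - 1)^2*(a^2 - a - 12) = (a - 4)*(a - 1)^2*(a + 3)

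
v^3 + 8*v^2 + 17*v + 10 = (v + 1)*(v + 2)*(v + 5)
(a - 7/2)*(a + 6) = a^2 + 5*a/2 - 21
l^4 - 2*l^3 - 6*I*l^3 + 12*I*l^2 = l^2*(l - 2)*(l - 6*I)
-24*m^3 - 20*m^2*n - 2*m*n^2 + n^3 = (-6*m + n)*(2*m + n)^2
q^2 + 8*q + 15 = (q + 3)*(q + 5)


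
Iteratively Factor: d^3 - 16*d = (d + 4)*(d^2 - 4*d) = (d - 4)*(d + 4)*(d)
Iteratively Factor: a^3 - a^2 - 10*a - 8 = (a + 2)*(a^2 - 3*a - 4) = (a - 4)*(a + 2)*(a + 1)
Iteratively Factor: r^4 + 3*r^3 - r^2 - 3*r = (r + 1)*(r^3 + 2*r^2 - 3*r) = (r - 1)*(r + 1)*(r^2 + 3*r) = (r - 1)*(r + 1)*(r + 3)*(r)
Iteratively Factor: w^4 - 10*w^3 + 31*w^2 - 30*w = (w - 3)*(w^3 - 7*w^2 + 10*w) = (w - 5)*(w - 3)*(w^2 - 2*w) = (w - 5)*(w - 3)*(w - 2)*(w)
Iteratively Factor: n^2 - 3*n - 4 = (n + 1)*(n - 4)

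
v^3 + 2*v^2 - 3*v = v*(v - 1)*(v + 3)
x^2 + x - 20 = (x - 4)*(x + 5)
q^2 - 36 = (q - 6)*(q + 6)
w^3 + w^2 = w^2*(w + 1)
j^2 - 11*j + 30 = (j - 6)*(j - 5)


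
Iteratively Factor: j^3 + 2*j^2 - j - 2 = (j + 1)*(j^2 + j - 2) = (j - 1)*(j + 1)*(j + 2)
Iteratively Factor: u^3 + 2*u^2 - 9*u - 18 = (u + 2)*(u^2 - 9) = (u - 3)*(u + 2)*(u + 3)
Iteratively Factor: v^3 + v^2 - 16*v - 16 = (v + 1)*(v^2 - 16) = (v - 4)*(v + 1)*(v + 4)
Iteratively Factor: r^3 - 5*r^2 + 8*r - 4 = (r - 2)*(r^2 - 3*r + 2) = (r - 2)*(r - 1)*(r - 2)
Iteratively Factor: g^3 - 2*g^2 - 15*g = (g)*(g^2 - 2*g - 15) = g*(g + 3)*(g - 5)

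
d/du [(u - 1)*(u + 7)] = 2*u + 6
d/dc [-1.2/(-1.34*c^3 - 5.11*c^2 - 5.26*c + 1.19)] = (-4.824*c^2 - 12.264*c - 6.312)/(1.34*c^3 + 5.11*c^2 + 5.26*c - 1.19)^2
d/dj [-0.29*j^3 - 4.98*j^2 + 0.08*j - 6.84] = -0.87*j^2 - 9.96*j + 0.08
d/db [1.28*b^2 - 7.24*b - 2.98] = 2.56*b - 7.24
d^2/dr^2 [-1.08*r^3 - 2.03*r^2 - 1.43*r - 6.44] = -6.48*r - 4.06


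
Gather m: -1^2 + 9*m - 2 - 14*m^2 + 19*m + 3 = -14*m^2 + 28*m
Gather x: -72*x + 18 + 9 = 27 - 72*x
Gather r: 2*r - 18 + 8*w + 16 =2*r + 8*w - 2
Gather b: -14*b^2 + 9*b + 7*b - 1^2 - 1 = -14*b^2 + 16*b - 2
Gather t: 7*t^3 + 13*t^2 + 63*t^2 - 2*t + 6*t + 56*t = 7*t^3 + 76*t^2 + 60*t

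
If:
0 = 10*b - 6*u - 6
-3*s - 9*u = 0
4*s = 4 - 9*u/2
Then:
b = 7/25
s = 8/5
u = -8/15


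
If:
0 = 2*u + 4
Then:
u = -2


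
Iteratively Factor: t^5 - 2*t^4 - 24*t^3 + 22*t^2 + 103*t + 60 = (t + 4)*(t^4 - 6*t^3 + 22*t + 15) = (t - 3)*(t + 4)*(t^3 - 3*t^2 - 9*t - 5) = (t - 3)*(t + 1)*(t + 4)*(t^2 - 4*t - 5) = (t - 5)*(t - 3)*(t + 1)*(t + 4)*(t + 1)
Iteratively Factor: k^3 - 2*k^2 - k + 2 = (k + 1)*(k^2 - 3*k + 2) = (k - 2)*(k + 1)*(k - 1)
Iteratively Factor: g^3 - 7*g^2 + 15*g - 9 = (g - 3)*(g^2 - 4*g + 3) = (g - 3)*(g - 1)*(g - 3)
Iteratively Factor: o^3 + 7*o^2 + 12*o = (o + 4)*(o^2 + 3*o) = o*(o + 4)*(o + 3)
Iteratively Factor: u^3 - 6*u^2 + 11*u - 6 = (u - 3)*(u^2 - 3*u + 2) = (u - 3)*(u - 2)*(u - 1)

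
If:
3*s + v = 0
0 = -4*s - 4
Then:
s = -1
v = 3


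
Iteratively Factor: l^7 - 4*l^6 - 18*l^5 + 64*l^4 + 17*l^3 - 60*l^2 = (l + 4)*(l^6 - 8*l^5 + 14*l^4 + 8*l^3 - 15*l^2) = (l + 1)*(l + 4)*(l^5 - 9*l^4 + 23*l^3 - 15*l^2) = (l - 5)*(l + 1)*(l + 4)*(l^4 - 4*l^3 + 3*l^2) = l*(l - 5)*(l + 1)*(l + 4)*(l^3 - 4*l^2 + 3*l) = l*(l - 5)*(l - 3)*(l + 1)*(l + 4)*(l^2 - l) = l*(l - 5)*(l - 3)*(l - 1)*(l + 1)*(l + 4)*(l)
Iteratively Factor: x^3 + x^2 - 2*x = (x + 2)*(x^2 - x) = (x - 1)*(x + 2)*(x)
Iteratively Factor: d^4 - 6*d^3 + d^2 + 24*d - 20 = (d - 1)*(d^3 - 5*d^2 - 4*d + 20) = (d - 5)*(d - 1)*(d^2 - 4) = (d - 5)*(d - 2)*(d - 1)*(d + 2)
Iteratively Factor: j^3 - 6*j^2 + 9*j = (j)*(j^2 - 6*j + 9) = j*(j - 3)*(j - 3)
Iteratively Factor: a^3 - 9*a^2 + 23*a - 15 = (a - 1)*(a^2 - 8*a + 15) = (a - 3)*(a - 1)*(a - 5)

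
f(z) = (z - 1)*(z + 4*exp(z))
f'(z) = z + (z - 1)*(4*exp(z) + 1) + 4*exp(z)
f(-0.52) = -2.82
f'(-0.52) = -3.28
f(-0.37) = -3.28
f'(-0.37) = -2.76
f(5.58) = 4881.67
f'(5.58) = 5926.56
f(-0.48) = -2.95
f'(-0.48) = -3.15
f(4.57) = 1394.96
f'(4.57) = 1772.97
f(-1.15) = -0.25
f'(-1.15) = -4.76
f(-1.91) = 3.83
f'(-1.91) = -5.95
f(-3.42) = 14.54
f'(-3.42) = -8.29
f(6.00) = 8098.58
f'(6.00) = 9693.29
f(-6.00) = 41.93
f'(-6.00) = -13.06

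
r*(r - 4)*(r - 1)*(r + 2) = r^4 - 3*r^3 - 6*r^2 + 8*r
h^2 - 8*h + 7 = (h - 7)*(h - 1)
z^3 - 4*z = z*(z - 2)*(z + 2)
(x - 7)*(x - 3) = x^2 - 10*x + 21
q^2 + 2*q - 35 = (q - 5)*(q + 7)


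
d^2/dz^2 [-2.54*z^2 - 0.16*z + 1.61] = -5.08000000000000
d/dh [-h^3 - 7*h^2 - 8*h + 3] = -3*h^2 - 14*h - 8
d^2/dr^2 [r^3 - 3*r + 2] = 6*r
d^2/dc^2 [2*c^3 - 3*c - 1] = 12*c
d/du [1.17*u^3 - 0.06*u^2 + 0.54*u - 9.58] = 3.51*u^2 - 0.12*u + 0.54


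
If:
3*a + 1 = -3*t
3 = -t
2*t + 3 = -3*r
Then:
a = 8/3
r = 1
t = -3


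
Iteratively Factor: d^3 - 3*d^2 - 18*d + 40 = (d - 5)*(d^2 + 2*d - 8) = (d - 5)*(d - 2)*(d + 4)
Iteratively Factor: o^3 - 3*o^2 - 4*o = (o + 1)*(o^2 - 4*o) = o*(o + 1)*(o - 4)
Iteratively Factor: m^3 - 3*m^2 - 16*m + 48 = (m - 4)*(m^2 + m - 12) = (m - 4)*(m + 4)*(m - 3)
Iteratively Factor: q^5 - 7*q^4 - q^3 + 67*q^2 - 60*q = (q + 3)*(q^4 - 10*q^3 + 29*q^2 - 20*q) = q*(q + 3)*(q^3 - 10*q^2 + 29*q - 20) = q*(q - 4)*(q + 3)*(q^2 - 6*q + 5) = q*(q - 5)*(q - 4)*(q + 3)*(q - 1)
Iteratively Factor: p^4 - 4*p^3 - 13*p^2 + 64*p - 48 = (p - 1)*(p^3 - 3*p^2 - 16*p + 48) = (p - 3)*(p - 1)*(p^2 - 16) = (p - 3)*(p - 1)*(p + 4)*(p - 4)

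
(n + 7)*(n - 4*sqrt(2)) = n^2 - 4*sqrt(2)*n + 7*n - 28*sqrt(2)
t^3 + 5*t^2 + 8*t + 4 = (t + 1)*(t + 2)^2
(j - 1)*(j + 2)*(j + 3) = j^3 + 4*j^2 + j - 6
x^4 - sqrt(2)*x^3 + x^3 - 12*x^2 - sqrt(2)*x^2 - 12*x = x*(x + 1)*(x - 3*sqrt(2))*(x + 2*sqrt(2))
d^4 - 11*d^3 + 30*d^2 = d^2*(d - 6)*(d - 5)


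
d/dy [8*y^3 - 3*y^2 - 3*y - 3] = 24*y^2 - 6*y - 3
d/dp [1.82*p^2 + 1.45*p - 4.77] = 3.64*p + 1.45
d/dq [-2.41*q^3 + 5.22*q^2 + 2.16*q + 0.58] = -7.23*q^2 + 10.44*q + 2.16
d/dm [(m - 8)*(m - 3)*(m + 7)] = 3*m^2 - 8*m - 53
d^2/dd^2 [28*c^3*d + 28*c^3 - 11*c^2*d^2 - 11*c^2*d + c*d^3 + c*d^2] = 2*c*(-11*c + 3*d + 1)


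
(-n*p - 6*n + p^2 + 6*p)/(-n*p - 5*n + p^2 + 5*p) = (p + 6)/(p + 5)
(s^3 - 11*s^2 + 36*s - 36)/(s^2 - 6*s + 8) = (s^2 - 9*s + 18)/(s - 4)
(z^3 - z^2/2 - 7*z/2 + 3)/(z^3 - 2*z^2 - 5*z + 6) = (z - 3/2)/(z - 3)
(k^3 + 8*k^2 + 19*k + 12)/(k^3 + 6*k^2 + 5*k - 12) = (k + 1)/(k - 1)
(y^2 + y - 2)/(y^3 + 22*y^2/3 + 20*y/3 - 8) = 3*(y - 1)/(3*y^2 + 16*y - 12)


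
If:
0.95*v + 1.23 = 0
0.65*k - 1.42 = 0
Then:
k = 2.18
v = -1.29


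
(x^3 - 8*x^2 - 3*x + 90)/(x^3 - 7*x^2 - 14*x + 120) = (x + 3)/(x + 4)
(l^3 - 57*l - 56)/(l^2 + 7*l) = l - 7 - 8/l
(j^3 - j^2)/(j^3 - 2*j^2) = (j - 1)/(j - 2)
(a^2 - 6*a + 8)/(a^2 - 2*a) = (a - 4)/a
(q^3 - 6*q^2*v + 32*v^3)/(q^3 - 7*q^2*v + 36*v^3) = (q^2 - 8*q*v + 16*v^2)/(q^2 - 9*q*v + 18*v^2)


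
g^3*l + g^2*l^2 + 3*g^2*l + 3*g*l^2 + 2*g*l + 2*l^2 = (g + 2)*(g + l)*(g*l + l)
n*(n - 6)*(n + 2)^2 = n^4 - 2*n^3 - 20*n^2 - 24*n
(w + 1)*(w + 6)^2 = w^3 + 13*w^2 + 48*w + 36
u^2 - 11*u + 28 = (u - 7)*(u - 4)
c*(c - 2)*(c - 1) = c^3 - 3*c^2 + 2*c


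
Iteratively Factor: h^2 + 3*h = (h + 3)*(h)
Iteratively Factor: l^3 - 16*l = (l - 4)*(l^2 + 4*l) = (l - 4)*(l + 4)*(l)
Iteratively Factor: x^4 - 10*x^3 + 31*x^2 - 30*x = (x - 3)*(x^3 - 7*x^2 + 10*x) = x*(x - 3)*(x^2 - 7*x + 10) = x*(x - 3)*(x - 2)*(x - 5)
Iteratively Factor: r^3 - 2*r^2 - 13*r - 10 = (r + 1)*(r^2 - 3*r - 10) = (r - 5)*(r + 1)*(r + 2)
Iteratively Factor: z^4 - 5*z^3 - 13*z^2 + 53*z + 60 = (z - 4)*(z^3 - z^2 - 17*z - 15) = (z - 5)*(z - 4)*(z^2 + 4*z + 3) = (z - 5)*(z - 4)*(z + 1)*(z + 3)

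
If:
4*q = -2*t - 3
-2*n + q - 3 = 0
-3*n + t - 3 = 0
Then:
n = -3/2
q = 0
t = -3/2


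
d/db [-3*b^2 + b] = 1 - 6*b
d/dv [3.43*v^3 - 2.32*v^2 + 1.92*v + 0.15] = 10.29*v^2 - 4.64*v + 1.92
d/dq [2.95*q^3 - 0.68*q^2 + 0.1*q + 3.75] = 8.85*q^2 - 1.36*q + 0.1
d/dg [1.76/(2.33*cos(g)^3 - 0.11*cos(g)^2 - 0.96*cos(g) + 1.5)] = (12.3024*cos(g)^2 - 0.3872*cos(g) - 1.6896)*sin(g)/(2.33*cos(g)^3 - 0.11*cos(g)^2 - 0.96*cos(g) + 1.5)^2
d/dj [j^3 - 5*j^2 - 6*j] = 3*j^2 - 10*j - 6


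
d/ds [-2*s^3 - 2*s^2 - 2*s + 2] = -6*s^2 - 4*s - 2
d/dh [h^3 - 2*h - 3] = 3*h^2 - 2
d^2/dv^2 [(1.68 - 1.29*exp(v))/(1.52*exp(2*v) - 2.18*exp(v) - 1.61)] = (-2.980416*exp(4*v) + 11.251344*exp(3*v) - 35.641872*exp(2*v) + 28.956858*exp(v) - 9.240273)*exp(v)/(3.511808*exp(6*v) - 15.110016*exp(5*v) + 10.511712*exp(4*v) + 21.649144*exp(3*v) - 11.134116*exp(2*v) - 16.952334*exp(v) - 4.173281)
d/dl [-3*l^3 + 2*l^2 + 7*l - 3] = -9*l^2 + 4*l + 7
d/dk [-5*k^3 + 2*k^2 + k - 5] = -15*k^2 + 4*k + 1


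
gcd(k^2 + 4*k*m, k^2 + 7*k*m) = k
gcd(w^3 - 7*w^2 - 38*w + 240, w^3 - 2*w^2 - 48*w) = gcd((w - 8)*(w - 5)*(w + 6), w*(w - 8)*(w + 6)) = w^2 - 2*w - 48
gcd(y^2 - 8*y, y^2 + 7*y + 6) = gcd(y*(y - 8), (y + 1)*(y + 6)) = 1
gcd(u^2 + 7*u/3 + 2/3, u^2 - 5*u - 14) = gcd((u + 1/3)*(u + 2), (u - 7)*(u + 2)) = u + 2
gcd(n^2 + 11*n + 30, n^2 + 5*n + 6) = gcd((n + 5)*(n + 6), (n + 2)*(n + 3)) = 1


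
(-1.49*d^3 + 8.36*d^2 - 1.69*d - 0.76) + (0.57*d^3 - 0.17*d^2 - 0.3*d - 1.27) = -0.92*d^3 + 8.19*d^2 - 1.99*d - 2.03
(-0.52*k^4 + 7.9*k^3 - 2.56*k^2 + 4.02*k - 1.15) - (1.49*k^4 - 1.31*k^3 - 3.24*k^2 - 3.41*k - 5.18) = -2.01*k^4 + 9.21*k^3 + 0.68*k^2 + 7.43*k + 4.03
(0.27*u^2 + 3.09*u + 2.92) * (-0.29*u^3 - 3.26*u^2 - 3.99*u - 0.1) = -0.0783*u^5 - 1.7763*u^4 - 11.9975*u^3 - 21.8753*u^2 - 11.9598*u - 0.292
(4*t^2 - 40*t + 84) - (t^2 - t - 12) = 3*t^2 - 39*t + 96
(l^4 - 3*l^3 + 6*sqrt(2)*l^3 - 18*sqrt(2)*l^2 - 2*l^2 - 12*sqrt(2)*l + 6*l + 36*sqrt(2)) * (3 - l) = -l^5 - 6*sqrt(2)*l^4 + 6*l^4 - 7*l^3 + 36*sqrt(2)*l^3 - 42*sqrt(2)*l^2 - 12*l^2 - 72*sqrt(2)*l + 18*l + 108*sqrt(2)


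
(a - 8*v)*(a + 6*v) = a^2 - 2*a*v - 48*v^2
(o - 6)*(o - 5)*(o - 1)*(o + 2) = o^4 - 10*o^3 + 17*o^2 + 52*o - 60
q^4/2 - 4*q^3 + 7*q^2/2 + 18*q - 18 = (q/2 + 1)*(q - 6)*(q - 3)*(q - 1)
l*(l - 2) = l^2 - 2*l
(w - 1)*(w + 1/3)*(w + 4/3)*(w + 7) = w^4 + 23*w^3/3 + 31*w^2/9 - 9*w - 28/9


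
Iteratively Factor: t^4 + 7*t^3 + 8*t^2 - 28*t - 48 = (t - 2)*(t^3 + 9*t^2 + 26*t + 24) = (t - 2)*(t + 3)*(t^2 + 6*t + 8) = (t - 2)*(t + 2)*(t + 3)*(t + 4)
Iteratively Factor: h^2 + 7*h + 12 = (h + 4)*(h + 3)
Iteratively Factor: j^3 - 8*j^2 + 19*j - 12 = (j - 3)*(j^2 - 5*j + 4) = (j - 4)*(j - 3)*(j - 1)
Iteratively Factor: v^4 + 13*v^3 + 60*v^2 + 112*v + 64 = (v + 4)*(v^3 + 9*v^2 + 24*v + 16) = (v + 1)*(v + 4)*(v^2 + 8*v + 16) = (v + 1)*(v + 4)^2*(v + 4)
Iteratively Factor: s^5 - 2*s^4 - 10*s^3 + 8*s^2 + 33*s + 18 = (s + 1)*(s^4 - 3*s^3 - 7*s^2 + 15*s + 18) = (s - 3)*(s + 1)*(s^3 - 7*s - 6) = (s - 3)*(s + 1)^2*(s^2 - s - 6) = (s - 3)*(s + 1)^2*(s + 2)*(s - 3)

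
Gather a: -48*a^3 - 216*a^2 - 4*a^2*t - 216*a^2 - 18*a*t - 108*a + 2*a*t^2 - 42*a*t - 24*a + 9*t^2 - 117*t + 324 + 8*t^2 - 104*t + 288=-48*a^3 + a^2*(-4*t - 432) + a*(2*t^2 - 60*t - 132) + 17*t^2 - 221*t + 612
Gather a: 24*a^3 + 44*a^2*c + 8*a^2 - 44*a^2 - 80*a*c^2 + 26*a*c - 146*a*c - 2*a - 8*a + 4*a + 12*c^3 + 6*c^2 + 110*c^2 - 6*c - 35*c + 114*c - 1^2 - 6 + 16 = 24*a^3 + a^2*(44*c - 36) + a*(-80*c^2 - 120*c - 6) + 12*c^3 + 116*c^2 + 73*c + 9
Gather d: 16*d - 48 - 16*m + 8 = 16*d - 16*m - 40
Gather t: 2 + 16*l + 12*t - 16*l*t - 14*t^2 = 16*l - 14*t^2 + t*(12 - 16*l) + 2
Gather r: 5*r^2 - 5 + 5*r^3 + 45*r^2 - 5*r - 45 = 5*r^3 + 50*r^2 - 5*r - 50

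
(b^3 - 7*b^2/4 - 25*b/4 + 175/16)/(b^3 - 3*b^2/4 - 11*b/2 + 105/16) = (2*b - 5)/(2*b - 3)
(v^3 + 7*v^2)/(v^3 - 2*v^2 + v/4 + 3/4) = 4*v^2*(v + 7)/(4*v^3 - 8*v^2 + v + 3)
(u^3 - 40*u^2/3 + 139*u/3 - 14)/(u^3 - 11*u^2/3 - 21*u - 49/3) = (3*u^2 - 19*u + 6)/(3*u^2 + 10*u + 7)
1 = 1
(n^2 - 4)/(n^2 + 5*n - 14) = (n + 2)/(n + 7)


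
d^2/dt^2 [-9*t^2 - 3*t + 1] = -18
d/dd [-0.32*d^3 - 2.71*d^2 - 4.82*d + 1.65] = -0.96*d^2 - 5.42*d - 4.82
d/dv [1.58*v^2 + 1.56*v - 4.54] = 3.16*v + 1.56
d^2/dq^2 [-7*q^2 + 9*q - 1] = -14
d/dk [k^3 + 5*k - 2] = 3*k^2 + 5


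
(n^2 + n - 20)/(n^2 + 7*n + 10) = (n - 4)/(n + 2)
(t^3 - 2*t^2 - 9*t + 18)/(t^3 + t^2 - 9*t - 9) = (t - 2)/(t + 1)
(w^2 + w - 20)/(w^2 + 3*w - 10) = (w - 4)/(w - 2)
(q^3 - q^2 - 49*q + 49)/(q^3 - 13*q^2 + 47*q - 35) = (q + 7)/(q - 5)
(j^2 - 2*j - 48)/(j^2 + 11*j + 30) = (j - 8)/(j + 5)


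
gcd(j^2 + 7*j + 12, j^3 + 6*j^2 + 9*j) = j + 3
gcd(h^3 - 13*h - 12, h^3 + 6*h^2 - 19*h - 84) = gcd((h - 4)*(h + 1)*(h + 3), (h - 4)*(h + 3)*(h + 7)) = h^2 - h - 12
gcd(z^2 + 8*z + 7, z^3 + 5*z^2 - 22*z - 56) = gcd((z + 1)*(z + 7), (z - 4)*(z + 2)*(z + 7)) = z + 7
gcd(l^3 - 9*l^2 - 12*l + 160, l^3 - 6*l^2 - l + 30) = l - 5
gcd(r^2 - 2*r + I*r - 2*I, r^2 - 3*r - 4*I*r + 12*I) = 1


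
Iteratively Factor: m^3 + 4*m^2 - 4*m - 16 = (m + 4)*(m^2 - 4) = (m + 2)*(m + 4)*(m - 2)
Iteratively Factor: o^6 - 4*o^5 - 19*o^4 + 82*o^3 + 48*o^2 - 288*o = (o - 3)*(o^5 - o^4 - 22*o^3 + 16*o^2 + 96*o) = (o - 4)*(o - 3)*(o^4 + 3*o^3 - 10*o^2 - 24*o) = (o - 4)*(o - 3)^2*(o^3 + 6*o^2 + 8*o) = (o - 4)*(o - 3)^2*(o + 2)*(o^2 + 4*o) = (o - 4)*(o - 3)^2*(o + 2)*(o + 4)*(o)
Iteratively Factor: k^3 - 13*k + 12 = (k - 3)*(k^2 + 3*k - 4) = (k - 3)*(k + 4)*(k - 1)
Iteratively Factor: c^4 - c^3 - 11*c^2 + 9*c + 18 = (c - 2)*(c^3 + c^2 - 9*c - 9) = (c - 3)*(c - 2)*(c^2 + 4*c + 3) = (c - 3)*(c - 2)*(c + 1)*(c + 3)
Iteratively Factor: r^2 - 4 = (r + 2)*(r - 2)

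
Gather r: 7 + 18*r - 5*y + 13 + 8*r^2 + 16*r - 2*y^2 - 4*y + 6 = 8*r^2 + 34*r - 2*y^2 - 9*y + 26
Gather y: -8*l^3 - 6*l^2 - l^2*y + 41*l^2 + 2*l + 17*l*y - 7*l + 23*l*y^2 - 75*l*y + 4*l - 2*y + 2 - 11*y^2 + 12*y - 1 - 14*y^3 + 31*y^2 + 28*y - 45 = -8*l^3 + 35*l^2 - l - 14*y^3 + y^2*(23*l + 20) + y*(-l^2 - 58*l + 38) - 44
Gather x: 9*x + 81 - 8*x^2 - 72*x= -8*x^2 - 63*x + 81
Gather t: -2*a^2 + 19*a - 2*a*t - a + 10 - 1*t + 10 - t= -2*a^2 + 18*a + t*(-2*a - 2) + 20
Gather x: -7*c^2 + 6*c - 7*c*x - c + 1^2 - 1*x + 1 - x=-7*c^2 + 5*c + x*(-7*c - 2) + 2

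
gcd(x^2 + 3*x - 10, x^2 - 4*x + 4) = x - 2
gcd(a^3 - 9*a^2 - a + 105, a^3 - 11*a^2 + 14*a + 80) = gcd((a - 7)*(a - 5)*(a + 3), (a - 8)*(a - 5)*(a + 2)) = a - 5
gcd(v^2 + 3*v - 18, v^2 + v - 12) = v - 3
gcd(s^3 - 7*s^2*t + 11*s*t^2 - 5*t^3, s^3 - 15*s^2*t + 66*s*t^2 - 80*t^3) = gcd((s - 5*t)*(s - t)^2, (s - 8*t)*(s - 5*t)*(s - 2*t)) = s - 5*t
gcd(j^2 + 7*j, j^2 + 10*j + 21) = j + 7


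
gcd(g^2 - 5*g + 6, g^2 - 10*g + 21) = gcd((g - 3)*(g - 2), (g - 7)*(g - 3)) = g - 3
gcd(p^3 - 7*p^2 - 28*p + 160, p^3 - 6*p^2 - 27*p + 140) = p^2 + p - 20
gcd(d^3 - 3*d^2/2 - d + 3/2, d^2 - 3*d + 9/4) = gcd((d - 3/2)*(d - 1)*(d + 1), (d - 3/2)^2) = d - 3/2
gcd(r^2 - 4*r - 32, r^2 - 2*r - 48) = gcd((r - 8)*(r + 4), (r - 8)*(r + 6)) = r - 8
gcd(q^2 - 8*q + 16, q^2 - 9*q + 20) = q - 4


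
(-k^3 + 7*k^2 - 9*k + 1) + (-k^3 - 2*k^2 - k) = -2*k^3 + 5*k^2 - 10*k + 1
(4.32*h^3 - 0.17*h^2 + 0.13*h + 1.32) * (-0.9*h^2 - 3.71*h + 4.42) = -3.888*h^5 - 15.8742*h^4 + 19.6081*h^3 - 2.4217*h^2 - 4.3226*h + 5.8344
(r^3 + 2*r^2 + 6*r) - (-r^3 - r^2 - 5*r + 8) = 2*r^3 + 3*r^2 + 11*r - 8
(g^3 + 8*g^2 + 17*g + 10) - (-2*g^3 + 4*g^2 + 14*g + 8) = 3*g^3 + 4*g^2 + 3*g + 2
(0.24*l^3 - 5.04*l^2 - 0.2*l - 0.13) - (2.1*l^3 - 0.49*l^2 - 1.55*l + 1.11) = -1.86*l^3 - 4.55*l^2 + 1.35*l - 1.24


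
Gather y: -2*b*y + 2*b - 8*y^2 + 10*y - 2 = 2*b - 8*y^2 + y*(10 - 2*b) - 2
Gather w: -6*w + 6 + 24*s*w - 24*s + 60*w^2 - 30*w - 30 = -24*s + 60*w^2 + w*(24*s - 36) - 24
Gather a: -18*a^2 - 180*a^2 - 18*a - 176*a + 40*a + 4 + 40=-198*a^2 - 154*a + 44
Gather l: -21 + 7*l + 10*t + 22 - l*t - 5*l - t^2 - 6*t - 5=l*(2 - t) - t^2 + 4*t - 4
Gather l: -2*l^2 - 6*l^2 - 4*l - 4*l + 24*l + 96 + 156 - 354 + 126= -8*l^2 + 16*l + 24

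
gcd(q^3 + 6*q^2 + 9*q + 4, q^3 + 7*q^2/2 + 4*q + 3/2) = q^2 + 2*q + 1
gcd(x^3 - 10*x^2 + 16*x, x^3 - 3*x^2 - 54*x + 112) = x^2 - 10*x + 16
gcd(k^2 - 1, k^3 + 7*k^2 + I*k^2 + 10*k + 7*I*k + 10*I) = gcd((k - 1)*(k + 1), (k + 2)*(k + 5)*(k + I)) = 1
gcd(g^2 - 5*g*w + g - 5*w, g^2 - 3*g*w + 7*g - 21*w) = 1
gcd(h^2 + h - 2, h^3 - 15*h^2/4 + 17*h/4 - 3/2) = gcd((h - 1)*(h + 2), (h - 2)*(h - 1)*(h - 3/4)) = h - 1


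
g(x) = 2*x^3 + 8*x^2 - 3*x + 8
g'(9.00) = 627.00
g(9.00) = 2087.00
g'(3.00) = 99.00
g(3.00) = 125.00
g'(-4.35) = 40.94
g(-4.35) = 7.80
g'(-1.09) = -13.31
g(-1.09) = 18.18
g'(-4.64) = 51.94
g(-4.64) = -5.64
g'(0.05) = -2.18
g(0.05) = 7.87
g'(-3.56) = 16.08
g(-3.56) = 29.83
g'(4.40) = 183.56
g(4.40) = 320.05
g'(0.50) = 6.50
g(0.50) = 8.75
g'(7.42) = 446.06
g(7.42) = 1243.23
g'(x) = 6*x^2 + 16*x - 3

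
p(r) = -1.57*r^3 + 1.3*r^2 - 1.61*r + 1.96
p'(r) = -4.71*r^2 + 2.6*r - 1.61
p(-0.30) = 2.60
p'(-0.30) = -2.81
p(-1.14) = 7.81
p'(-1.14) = -10.70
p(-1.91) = 20.72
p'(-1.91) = -23.76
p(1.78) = -5.64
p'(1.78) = -11.91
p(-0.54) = 3.46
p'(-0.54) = -4.39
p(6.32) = -352.61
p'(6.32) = -173.31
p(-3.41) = 84.82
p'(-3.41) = -65.24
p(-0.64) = 3.93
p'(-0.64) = -5.20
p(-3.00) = 60.88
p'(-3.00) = -51.80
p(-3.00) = 60.88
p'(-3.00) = -51.80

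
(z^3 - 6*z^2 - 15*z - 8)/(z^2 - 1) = (z^2 - 7*z - 8)/(z - 1)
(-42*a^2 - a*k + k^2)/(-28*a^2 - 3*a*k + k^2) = (6*a + k)/(4*a + k)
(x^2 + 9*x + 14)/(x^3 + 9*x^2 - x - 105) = (x + 2)/(x^2 + 2*x - 15)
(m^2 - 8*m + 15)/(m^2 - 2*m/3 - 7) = 3*(m - 5)/(3*m + 7)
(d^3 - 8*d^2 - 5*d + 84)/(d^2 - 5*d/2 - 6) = 2*(d^2 - 4*d - 21)/(2*d + 3)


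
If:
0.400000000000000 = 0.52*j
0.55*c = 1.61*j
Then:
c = 2.25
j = 0.77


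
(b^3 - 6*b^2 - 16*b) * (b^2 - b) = b^5 - 7*b^4 - 10*b^3 + 16*b^2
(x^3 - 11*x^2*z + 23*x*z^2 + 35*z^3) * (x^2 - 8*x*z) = x^5 - 19*x^4*z + 111*x^3*z^2 - 149*x^2*z^3 - 280*x*z^4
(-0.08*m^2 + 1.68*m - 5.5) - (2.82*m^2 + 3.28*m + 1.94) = -2.9*m^2 - 1.6*m - 7.44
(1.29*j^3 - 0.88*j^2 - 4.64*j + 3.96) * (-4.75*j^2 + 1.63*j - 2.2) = -6.1275*j^5 + 6.2827*j^4 + 17.7676*j^3 - 24.4372*j^2 + 16.6628*j - 8.712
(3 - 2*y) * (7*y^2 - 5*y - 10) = -14*y^3 + 31*y^2 + 5*y - 30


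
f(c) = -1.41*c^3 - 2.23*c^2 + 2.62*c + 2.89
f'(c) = -4.23*c^2 - 4.46*c + 2.62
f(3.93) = -106.84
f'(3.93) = -80.24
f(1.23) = 0.12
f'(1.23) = -9.27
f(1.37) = -1.33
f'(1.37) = -11.43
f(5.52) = -287.75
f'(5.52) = -150.89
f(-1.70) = -1.08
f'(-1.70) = -2.02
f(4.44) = -152.85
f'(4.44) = -100.57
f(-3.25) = 19.22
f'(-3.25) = -27.56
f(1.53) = -3.37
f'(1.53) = -14.11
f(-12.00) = 2086.81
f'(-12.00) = -552.98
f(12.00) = -2723.27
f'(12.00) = -660.02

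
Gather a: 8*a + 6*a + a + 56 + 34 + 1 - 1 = 15*a + 90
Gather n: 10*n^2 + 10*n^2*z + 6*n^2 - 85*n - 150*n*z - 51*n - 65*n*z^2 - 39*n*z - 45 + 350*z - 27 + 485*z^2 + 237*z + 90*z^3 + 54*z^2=n^2*(10*z + 16) + n*(-65*z^2 - 189*z - 136) + 90*z^3 + 539*z^2 + 587*z - 72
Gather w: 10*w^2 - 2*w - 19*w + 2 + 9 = 10*w^2 - 21*w + 11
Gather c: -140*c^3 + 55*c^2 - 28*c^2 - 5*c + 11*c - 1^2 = -140*c^3 + 27*c^2 + 6*c - 1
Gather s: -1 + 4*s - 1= 4*s - 2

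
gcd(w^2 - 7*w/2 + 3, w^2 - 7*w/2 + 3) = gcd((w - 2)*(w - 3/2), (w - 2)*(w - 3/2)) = w^2 - 7*w/2 + 3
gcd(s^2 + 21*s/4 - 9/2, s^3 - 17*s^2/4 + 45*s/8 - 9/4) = s - 3/4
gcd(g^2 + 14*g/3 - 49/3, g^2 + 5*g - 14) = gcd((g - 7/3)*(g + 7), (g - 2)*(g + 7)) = g + 7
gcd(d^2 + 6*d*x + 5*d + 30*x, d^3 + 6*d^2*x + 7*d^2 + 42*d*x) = d + 6*x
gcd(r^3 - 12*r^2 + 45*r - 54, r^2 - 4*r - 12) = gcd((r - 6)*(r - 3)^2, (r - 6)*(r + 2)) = r - 6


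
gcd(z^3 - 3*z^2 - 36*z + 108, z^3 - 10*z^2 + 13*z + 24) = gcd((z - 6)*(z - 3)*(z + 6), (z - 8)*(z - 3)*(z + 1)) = z - 3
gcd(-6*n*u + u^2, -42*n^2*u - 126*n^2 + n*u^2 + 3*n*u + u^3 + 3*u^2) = -6*n + u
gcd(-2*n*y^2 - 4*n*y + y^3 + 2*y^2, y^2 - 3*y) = y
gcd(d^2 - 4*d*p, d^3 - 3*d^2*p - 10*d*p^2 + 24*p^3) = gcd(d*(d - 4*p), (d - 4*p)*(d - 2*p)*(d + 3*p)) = -d + 4*p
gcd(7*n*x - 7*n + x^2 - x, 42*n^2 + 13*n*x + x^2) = 7*n + x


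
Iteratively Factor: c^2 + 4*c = (c + 4)*(c)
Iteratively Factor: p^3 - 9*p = (p - 3)*(p^2 + 3*p) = p*(p - 3)*(p + 3)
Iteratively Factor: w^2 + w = (w)*(w + 1)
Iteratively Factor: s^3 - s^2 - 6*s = (s + 2)*(s^2 - 3*s) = (s - 3)*(s + 2)*(s)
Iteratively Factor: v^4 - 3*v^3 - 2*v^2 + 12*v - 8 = (v + 2)*(v^3 - 5*v^2 + 8*v - 4) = (v - 2)*(v + 2)*(v^2 - 3*v + 2) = (v - 2)^2*(v + 2)*(v - 1)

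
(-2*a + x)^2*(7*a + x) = 28*a^3 - 24*a^2*x + 3*a*x^2 + x^3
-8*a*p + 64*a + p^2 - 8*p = (-8*a + p)*(p - 8)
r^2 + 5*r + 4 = (r + 1)*(r + 4)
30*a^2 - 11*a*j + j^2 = (-6*a + j)*(-5*a + j)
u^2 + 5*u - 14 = (u - 2)*(u + 7)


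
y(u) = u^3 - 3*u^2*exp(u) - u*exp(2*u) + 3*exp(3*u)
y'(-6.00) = 107.82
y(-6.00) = -216.27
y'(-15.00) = 675.00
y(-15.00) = -3375.00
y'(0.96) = 120.91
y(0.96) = 40.56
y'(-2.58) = 19.66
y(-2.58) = -18.67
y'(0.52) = 31.26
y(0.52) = 11.58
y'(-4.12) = 50.50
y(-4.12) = -70.76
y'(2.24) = 6723.24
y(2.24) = 2158.65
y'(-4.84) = 69.95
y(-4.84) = -113.94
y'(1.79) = 1657.18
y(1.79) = 528.54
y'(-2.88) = 24.47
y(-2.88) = -25.28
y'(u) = -3*u^2*exp(u) + 3*u^2 - 2*u*exp(2*u) - 6*u*exp(u) + 9*exp(3*u) - exp(2*u)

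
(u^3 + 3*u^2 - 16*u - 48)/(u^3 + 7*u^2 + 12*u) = (u - 4)/u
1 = 1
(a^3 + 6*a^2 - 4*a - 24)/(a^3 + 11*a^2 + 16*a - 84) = (a + 2)/(a + 7)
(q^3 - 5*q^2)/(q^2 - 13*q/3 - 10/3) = 3*q^2/(3*q + 2)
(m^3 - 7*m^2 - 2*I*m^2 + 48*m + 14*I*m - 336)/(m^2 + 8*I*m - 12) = (m^2 - m*(7 + 8*I) + 56*I)/(m + 2*I)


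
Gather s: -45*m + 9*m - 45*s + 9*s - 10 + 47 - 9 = -36*m - 36*s + 28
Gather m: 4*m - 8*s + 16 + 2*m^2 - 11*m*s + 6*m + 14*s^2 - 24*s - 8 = 2*m^2 + m*(10 - 11*s) + 14*s^2 - 32*s + 8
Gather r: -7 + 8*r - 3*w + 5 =8*r - 3*w - 2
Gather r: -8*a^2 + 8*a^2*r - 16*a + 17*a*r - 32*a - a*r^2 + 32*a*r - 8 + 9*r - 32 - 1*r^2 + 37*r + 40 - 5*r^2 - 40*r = -8*a^2 - 48*a + r^2*(-a - 6) + r*(8*a^2 + 49*a + 6)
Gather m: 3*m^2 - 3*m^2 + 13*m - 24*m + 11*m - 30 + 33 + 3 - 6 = 0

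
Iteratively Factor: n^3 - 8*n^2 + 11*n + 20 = (n + 1)*(n^2 - 9*n + 20) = (n - 5)*(n + 1)*(n - 4)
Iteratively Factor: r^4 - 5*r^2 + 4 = (r - 2)*(r^3 + 2*r^2 - r - 2) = (r - 2)*(r - 1)*(r^2 + 3*r + 2) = (r - 2)*(r - 1)*(r + 1)*(r + 2)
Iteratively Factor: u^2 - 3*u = (u - 3)*(u)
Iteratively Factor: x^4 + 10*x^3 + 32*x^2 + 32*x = (x + 4)*(x^3 + 6*x^2 + 8*x) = (x + 4)^2*(x^2 + 2*x) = x*(x + 4)^2*(x + 2)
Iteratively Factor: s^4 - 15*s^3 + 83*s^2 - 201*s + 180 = (s - 3)*(s^3 - 12*s^2 + 47*s - 60) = (s - 3)^2*(s^2 - 9*s + 20) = (s - 5)*(s - 3)^2*(s - 4)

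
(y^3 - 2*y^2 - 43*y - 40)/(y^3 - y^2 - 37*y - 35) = (y - 8)/(y - 7)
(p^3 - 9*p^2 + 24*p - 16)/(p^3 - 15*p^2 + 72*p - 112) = (p - 1)/(p - 7)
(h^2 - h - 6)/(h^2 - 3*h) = (h + 2)/h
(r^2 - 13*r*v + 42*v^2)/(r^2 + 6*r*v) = (r^2 - 13*r*v + 42*v^2)/(r*(r + 6*v))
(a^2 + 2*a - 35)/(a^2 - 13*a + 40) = (a + 7)/(a - 8)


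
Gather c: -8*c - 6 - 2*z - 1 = -8*c - 2*z - 7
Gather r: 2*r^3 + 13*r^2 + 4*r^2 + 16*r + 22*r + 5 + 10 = 2*r^3 + 17*r^2 + 38*r + 15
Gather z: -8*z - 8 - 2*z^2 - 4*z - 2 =-2*z^2 - 12*z - 10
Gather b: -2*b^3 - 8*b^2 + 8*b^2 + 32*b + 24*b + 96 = -2*b^3 + 56*b + 96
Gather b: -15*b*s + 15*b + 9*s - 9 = b*(15 - 15*s) + 9*s - 9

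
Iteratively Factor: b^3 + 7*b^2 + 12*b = (b + 4)*(b^2 + 3*b) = (b + 3)*(b + 4)*(b)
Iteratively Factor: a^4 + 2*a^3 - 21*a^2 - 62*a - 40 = (a - 5)*(a^3 + 7*a^2 + 14*a + 8) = (a - 5)*(a + 1)*(a^2 + 6*a + 8) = (a - 5)*(a + 1)*(a + 2)*(a + 4)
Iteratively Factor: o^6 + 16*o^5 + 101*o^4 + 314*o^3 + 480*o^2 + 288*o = (o + 4)*(o^5 + 12*o^4 + 53*o^3 + 102*o^2 + 72*o) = (o + 2)*(o + 4)*(o^4 + 10*o^3 + 33*o^2 + 36*o) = (o + 2)*(o + 4)^2*(o^3 + 6*o^2 + 9*o) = o*(o + 2)*(o + 4)^2*(o^2 + 6*o + 9) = o*(o + 2)*(o + 3)*(o + 4)^2*(o + 3)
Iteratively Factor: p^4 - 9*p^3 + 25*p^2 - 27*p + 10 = (p - 2)*(p^3 - 7*p^2 + 11*p - 5) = (p - 5)*(p - 2)*(p^2 - 2*p + 1) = (p - 5)*(p - 2)*(p - 1)*(p - 1)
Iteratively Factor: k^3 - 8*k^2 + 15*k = (k)*(k^2 - 8*k + 15) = k*(k - 5)*(k - 3)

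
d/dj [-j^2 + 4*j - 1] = 4 - 2*j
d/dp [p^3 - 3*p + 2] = 3*p^2 - 3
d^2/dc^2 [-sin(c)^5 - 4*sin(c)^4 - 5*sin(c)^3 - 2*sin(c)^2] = 25*sin(c)^5 + 64*sin(c)^4 + 25*sin(c)^3 - 40*sin(c)^2 - 30*sin(c) - 4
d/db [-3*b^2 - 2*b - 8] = -6*b - 2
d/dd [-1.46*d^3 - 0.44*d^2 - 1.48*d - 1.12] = -4.38*d^2 - 0.88*d - 1.48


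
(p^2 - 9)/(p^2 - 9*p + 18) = (p + 3)/(p - 6)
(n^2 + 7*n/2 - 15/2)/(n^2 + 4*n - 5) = (n - 3/2)/(n - 1)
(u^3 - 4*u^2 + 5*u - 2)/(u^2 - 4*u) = (u^3 - 4*u^2 + 5*u - 2)/(u*(u - 4))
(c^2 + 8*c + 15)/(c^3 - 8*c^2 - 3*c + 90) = (c + 5)/(c^2 - 11*c + 30)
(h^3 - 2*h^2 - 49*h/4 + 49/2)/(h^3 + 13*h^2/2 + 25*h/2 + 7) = (h^2 - 11*h/2 + 7)/(h^2 + 3*h + 2)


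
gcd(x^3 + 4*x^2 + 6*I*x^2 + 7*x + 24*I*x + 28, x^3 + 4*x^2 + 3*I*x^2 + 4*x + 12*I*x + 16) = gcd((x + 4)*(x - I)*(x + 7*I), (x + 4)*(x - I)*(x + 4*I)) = x^2 + x*(4 - I) - 4*I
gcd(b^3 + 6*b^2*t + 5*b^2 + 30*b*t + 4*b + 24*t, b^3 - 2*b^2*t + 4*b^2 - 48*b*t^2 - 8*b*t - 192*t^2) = b^2 + 6*b*t + 4*b + 24*t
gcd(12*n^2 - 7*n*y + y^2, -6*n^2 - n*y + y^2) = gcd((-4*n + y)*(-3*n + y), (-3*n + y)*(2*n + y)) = -3*n + y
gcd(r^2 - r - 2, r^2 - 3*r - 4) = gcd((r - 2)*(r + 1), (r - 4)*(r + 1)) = r + 1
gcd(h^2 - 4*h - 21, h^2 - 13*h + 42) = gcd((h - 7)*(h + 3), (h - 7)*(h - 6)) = h - 7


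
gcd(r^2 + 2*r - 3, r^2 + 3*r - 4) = r - 1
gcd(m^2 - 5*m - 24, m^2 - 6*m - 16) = m - 8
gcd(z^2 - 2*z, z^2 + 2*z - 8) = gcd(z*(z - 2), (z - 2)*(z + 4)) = z - 2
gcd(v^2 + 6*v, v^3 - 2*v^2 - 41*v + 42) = v + 6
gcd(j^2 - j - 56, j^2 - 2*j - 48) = j - 8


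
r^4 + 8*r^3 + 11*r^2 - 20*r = r*(r - 1)*(r + 4)*(r + 5)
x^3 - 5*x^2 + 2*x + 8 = (x - 4)*(x - 2)*(x + 1)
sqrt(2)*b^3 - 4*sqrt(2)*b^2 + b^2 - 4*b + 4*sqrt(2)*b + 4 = (b - 2)^2*(sqrt(2)*b + 1)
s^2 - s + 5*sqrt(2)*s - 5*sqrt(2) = (s - 1)*(s + 5*sqrt(2))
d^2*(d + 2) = d^3 + 2*d^2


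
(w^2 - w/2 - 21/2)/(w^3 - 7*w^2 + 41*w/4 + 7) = 2*(w + 3)/(2*w^2 - 7*w - 4)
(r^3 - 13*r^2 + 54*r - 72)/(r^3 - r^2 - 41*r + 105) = (r^2 - 10*r + 24)/(r^2 + 2*r - 35)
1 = 1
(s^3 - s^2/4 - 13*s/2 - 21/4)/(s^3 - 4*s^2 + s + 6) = (s + 7/4)/(s - 2)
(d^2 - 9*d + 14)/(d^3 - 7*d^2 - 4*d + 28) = 1/(d + 2)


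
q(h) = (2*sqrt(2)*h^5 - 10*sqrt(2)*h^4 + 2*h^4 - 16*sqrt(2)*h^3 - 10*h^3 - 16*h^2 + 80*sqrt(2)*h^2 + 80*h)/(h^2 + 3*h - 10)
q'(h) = (-2*h - 3)*(2*sqrt(2)*h^5 - 10*sqrt(2)*h^4 + 2*h^4 - 16*sqrt(2)*h^3 - 10*h^3 - 16*h^2 + 80*sqrt(2)*h^2 + 80*h)/(h^2 + 3*h - 10)^2 + (10*sqrt(2)*h^4 - 40*sqrt(2)*h^3 + 8*h^3 - 48*sqrt(2)*h^2 - 30*h^2 - 32*h + 160*sqrt(2)*h + 80)/(h^2 + 3*h - 10)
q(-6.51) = -3290.38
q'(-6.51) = 38.71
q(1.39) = -46.33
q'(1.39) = -90.07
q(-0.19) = 1.09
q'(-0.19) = -3.52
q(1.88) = -232.16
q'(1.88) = -1844.24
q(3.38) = -18.74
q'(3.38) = -19.74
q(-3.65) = 183.38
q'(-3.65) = -488.66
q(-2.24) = -17.92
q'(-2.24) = -2.49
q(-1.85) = -15.46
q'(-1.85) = 12.54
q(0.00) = 0.00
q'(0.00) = -8.00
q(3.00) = -7.86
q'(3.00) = -39.15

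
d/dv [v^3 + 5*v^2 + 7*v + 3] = 3*v^2 + 10*v + 7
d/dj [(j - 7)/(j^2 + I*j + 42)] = (j^2 + I*j - (j - 7)*(2*j + I) + 42)/(j^2 + I*j + 42)^2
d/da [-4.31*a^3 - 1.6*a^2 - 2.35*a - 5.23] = -12.93*a^2 - 3.2*a - 2.35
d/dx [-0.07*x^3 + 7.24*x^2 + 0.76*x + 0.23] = -0.21*x^2 + 14.48*x + 0.76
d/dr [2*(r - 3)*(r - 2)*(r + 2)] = 6*r^2 - 12*r - 8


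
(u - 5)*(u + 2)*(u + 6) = u^3 + 3*u^2 - 28*u - 60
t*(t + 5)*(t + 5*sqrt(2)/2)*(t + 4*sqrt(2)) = t^4 + 5*t^3 + 13*sqrt(2)*t^3/2 + 20*t^2 + 65*sqrt(2)*t^2/2 + 100*t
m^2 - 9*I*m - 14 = (m - 7*I)*(m - 2*I)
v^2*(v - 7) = v^3 - 7*v^2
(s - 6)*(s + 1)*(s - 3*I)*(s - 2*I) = s^4 - 5*s^3 - 5*I*s^3 - 12*s^2 + 25*I*s^2 + 30*s + 30*I*s + 36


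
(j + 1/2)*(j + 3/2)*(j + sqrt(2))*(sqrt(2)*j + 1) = sqrt(2)*j^4 + 2*sqrt(2)*j^3 + 3*j^3 + 7*sqrt(2)*j^2/4 + 6*j^2 + 9*j/4 + 2*sqrt(2)*j + 3*sqrt(2)/4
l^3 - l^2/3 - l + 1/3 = (l - 1)*(l - 1/3)*(l + 1)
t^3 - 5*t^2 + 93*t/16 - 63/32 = (t - 7/2)*(t - 3/4)^2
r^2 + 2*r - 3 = (r - 1)*(r + 3)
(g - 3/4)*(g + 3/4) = g^2 - 9/16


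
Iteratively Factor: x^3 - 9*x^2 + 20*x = (x)*(x^2 - 9*x + 20) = x*(x - 5)*(x - 4)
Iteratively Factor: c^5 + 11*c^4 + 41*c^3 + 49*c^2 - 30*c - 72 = (c + 4)*(c^4 + 7*c^3 + 13*c^2 - 3*c - 18) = (c + 2)*(c + 4)*(c^3 + 5*c^2 + 3*c - 9) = (c - 1)*(c + 2)*(c + 4)*(c^2 + 6*c + 9) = (c - 1)*(c + 2)*(c + 3)*(c + 4)*(c + 3)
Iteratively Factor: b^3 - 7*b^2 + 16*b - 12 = (b - 2)*(b^2 - 5*b + 6) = (b - 3)*(b - 2)*(b - 2)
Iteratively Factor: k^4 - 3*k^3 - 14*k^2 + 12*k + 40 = (k + 2)*(k^3 - 5*k^2 - 4*k + 20) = (k - 5)*(k + 2)*(k^2 - 4) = (k - 5)*(k - 2)*(k + 2)*(k + 2)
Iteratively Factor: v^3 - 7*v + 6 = (v - 1)*(v^2 + v - 6) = (v - 1)*(v + 3)*(v - 2)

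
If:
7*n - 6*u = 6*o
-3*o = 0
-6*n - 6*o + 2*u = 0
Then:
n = 0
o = 0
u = 0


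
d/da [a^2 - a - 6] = 2*a - 1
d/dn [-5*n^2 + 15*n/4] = 15/4 - 10*n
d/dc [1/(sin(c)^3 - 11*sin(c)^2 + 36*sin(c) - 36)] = (-3*sin(c)^2 + 22*sin(c) - 36)*cos(c)/(sin(c)^3 - 11*sin(c)^2 + 36*sin(c) - 36)^2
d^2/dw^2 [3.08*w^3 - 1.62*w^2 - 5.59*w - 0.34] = 18.48*w - 3.24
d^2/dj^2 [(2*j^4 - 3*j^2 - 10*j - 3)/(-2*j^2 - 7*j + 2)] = 2*(-8*j^6 - 84*j^5 - 270*j^4 + 222*j^3 + 24*j^2 + 246*j + 311)/(8*j^6 + 84*j^5 + 270*j^4 + 175*j^3 - 270*j^2 + 84*j - 8)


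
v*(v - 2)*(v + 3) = v^3 + v^2 - 6*v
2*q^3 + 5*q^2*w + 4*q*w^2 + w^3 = (q + w)^2*(2*q + w)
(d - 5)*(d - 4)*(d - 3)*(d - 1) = d^4 - 13*d^3 + 59*d^2 - 107*d + 60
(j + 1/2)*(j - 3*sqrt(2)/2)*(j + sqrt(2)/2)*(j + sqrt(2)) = j^4 + j^3/2 - 7*j^2/2 - 3*sqrt(2)*j/2 - 7*j/4 - 3*sqrt(2)/4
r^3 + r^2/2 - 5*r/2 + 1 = (r - 1)*(r - 1/2)*(r + 2)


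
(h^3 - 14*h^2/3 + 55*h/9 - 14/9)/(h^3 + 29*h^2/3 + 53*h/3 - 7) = (3*h^2 - 13*h + 14)/(3*(h^2 + 10*h + 21))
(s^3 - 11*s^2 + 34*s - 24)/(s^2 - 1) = (s^2 - 10*s + 24)/(s + 1)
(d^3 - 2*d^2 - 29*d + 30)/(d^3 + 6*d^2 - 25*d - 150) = (d^2 - 7*d + 6)/(d^2 + d - 30)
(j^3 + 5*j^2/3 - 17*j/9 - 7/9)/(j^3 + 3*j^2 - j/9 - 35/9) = (3*j + 1)/(3*j + 5)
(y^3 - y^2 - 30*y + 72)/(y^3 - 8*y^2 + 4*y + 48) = (y^2 + 3*y - 18)/(y^2 - 4*y - 12)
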